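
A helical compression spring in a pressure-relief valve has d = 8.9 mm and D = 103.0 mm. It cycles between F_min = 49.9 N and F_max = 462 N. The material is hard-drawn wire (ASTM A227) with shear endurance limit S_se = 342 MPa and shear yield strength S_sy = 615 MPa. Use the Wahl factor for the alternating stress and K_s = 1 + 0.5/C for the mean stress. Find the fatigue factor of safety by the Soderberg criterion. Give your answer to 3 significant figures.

C = D/d = 103.0/8.9 = 11.5730; K_W = (4C−1)/(4C−4)+0.615/C = 1.1241; K_s = 1+0.5/C = 1.0432
F_a = (F_max−F_min)/2 = 206.05 N; F_m = (F_max+F_min)/2 = 255.95 N
τ_a = K_W·8F_aD/(πd³) = 1.1241 × 76.662 = 86.174 MPa
τ_m = K_s·8F_mD/(πd³) = 1.0432 × 95.228 = 99.342 MPa
Soderberg: 1/n_f = τ_a/S_se + τ_m/S_sy = 86.174/342 + 99.342/615 = 0.25197 + 0.16153 = 0.4135
n_f = 1/0.4135 = 2.418

2.42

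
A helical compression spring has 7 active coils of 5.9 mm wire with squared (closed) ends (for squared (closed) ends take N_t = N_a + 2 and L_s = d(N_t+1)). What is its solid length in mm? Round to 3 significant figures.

59.0 mm

squared (closed) ends: N_t = N_a + 2 = 7 + 2 = 9
L_s = d·(N_t+1) = 5.9 × 10 = 59 mm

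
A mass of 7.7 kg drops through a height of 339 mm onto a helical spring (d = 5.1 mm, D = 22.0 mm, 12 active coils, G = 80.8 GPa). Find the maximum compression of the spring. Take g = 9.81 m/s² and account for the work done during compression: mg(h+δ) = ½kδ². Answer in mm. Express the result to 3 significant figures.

32.4 mm

k = Gd⁴/(8D³N_a) = (80.8×10³)(5.1⁴)/(8·22.0³·12) = 53.475 N/mm
W = mg = 7.7 × 9.81 = 75.537 N
½kδ² − Wδ − Wh = 0 → δ = (W + √(W² + 2kWh))/k
δ = (75.537 + √(5705.8 + 2.73869e+06))/53.475 = (75.537 + 1656.6)/53.475 = 32.392 mm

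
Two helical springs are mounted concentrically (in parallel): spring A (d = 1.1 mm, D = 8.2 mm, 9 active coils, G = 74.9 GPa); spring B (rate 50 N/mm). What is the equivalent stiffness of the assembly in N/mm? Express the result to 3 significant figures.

k_A = Gd⁴/(8D³N_a) = (74.9×10³)(1.1⁴)/(8·8.2³·9) = 2.7623 N/mm
Parallel: k_eq = 2.7623 + 50 = 52.762 N/mm

52.8 N/mm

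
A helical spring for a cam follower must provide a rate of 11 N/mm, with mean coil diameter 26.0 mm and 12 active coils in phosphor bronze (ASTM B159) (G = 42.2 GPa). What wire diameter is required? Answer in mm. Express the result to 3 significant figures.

4.58 mm

d = (8D³N_a·k / G)^(1/4) = (8·26.0³·12·11 / (42.2×10³))^0.25
  = (439.82)^0.25 = 4.5795 mm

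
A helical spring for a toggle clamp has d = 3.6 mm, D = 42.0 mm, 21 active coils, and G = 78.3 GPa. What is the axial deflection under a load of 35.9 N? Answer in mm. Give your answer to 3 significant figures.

k = Gd⁴/(8D³N_a) = (78.3×10³)(3.6⁴)/(8·42.0³·21) = 1.0566 N/mm
δ = F/k = 35.9 / 1.0566 = 33.977 mm

34.0 mm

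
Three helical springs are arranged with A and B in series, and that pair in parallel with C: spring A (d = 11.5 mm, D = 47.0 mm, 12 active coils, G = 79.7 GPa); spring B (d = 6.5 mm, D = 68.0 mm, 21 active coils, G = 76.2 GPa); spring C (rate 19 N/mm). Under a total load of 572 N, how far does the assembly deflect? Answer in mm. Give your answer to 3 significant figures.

26.6 mm

k_A = Gd⁴/(8D³N_a) = (79.7×10³)(11.5⁴)/(8·47.0³·12) = 139.86 N/mm
k_B = Gd⁴/(8D³N_a) = (76.2×10³)(6.5⁴)/(8·68.0³·21) = 2.575 N/mm
Springs A,B series: k_AB = 1/(1/139.86+1/2.575) = 2.5284 N/mm; parallel with C: k_eq = 2.5284+19 = 21.528 N/mm
δ = F/k_eq = 572/21.528 = 26.57 mm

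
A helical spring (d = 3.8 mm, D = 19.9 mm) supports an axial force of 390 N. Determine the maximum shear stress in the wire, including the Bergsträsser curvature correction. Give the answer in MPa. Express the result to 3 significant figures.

461 MPa

Spring index C = D/d = 19.9/3.8 = 5.2368
K_B = (4C+2)/(4C−3) = 22.947/17.947 = 1.2786
τ₀ = 8FD/(πd³) = 8·390·19.9/(π·3.8³) = 62088/172.39 = 360.17 MPa
τ_max = K·τ₀ = 1.2786 × 360.17 = 460.51 MPa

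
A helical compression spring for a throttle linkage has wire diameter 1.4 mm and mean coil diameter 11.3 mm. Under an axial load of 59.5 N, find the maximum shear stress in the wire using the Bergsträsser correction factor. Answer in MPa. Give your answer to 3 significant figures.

Spring index C = D/d = 11.3/1.4 = 8.0714
K_B = (4C+2)/(4C−3) = 34.286/29.286 = 1.1707
τ₀ = 8FD/(πd³) = 8·59.5·11.3/(π·1.4³) = 5378.8/8.6205 = 623.95 MPa
τ_max = K·τ₀ = 1.1707 × 623.95 = 730.48 MPa

730 MPa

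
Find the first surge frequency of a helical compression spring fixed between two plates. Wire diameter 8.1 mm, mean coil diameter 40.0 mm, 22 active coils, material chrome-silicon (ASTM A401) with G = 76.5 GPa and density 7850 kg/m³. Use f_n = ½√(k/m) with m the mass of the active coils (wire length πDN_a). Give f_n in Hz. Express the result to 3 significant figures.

k = Gd⁴/(8D³N_a) = (76.5×10³)(8.1⁴)/(8·40.0³·22) = 29.235 N/mm = 29235 N/m
Wire length L = πDN_a = π·40.0·22 = 2764.6 mm
m = ρ·(πd²/4)·L = 7850 × 51.53×10⁻⁶ m² × 2.7646 m = 1.1183 kg
f_n = ½√(k/m) = 0.5·√(29235/1.1183) = 0.5·√(26142) = 80.843 Hz

80.8 Hz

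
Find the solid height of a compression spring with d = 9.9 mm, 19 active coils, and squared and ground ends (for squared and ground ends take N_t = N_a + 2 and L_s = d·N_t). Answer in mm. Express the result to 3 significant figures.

208 mm

squared and ground ends: N_t = N_a + 2 = 19 + 2 = 21
L_s = d·N_t = 9.9 × 21 = 207.9 mm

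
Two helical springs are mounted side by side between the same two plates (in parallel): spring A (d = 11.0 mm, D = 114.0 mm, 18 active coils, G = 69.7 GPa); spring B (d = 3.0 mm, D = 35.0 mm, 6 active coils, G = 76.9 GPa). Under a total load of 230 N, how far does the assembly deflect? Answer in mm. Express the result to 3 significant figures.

29.4 mm

k_A = Gd⁴/(8D³N_a) = (69.7×10³)(11.0⁴)/(8·114.0³·18) = 4.7833 N/mm
k_B = Gd⁴/(8D³N_a) = (76.9×10³)(3.0⁴)/(8·35.0³·6) = 3.0267 N/mm
Parallel: k_eq = 4.7833 + 3.0267 = 7.81 N/mm
δ = F/k_eq = 230/7.81 = 29.45 mm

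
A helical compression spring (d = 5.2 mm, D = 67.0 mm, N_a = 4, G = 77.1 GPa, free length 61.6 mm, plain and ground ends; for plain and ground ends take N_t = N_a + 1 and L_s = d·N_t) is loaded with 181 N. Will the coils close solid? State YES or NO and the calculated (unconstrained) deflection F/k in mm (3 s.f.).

NO, δ = 30.9 mm

k = Gd⁴/(8D³N_a) = (77.1×10³)(5.2⁴)/(8·67.0³·4) = 5.8572 N/mm
N_t = 5; L_s = 5.2·5 = 26 mm; δ_solid = L₀ − L_s = 61.6 − 26 = 35.6 mm
δ = F/k = 181/5.8572 = 30.902 mm
δ < δ_solid → spring does not go solid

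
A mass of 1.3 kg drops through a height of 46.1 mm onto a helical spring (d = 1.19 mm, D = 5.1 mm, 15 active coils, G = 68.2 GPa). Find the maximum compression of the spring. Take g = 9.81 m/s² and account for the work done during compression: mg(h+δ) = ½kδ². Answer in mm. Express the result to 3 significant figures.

k = Gd⁴/(8D³N_a) = (68.2×10³)(1.19⁴)/(8·5.1³·15) = 8.5917 N/mm
W = mg = 1.3 × 9.81 = 12.753 N
½kδ² − Wδ − Wh = 0 → δ = (W + √(W² + 2kWh))/k
δ = (12.753 + √(162.64 + 10102.4))/8.5917 = (12.753 + 101.32)/8.5917 = 13.277 mm

13.3 mm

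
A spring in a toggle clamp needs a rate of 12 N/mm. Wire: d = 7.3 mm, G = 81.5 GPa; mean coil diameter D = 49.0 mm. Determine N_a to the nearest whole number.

20

N_a = Gd⁴/(8D³k) = (81.5×10³ × 7.3⁴)/(8 × 49.0³ × 12)
    = 2.31446e+08 / 1.12943e+07 = 20.49 → 20 coils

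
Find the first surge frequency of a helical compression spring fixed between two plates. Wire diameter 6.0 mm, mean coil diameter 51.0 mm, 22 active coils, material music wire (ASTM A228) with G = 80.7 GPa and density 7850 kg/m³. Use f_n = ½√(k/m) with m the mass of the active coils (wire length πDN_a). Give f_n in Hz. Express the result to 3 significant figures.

k = Gd⁴/(8D³N_a) = (80.7×10³)(6.0⁴)/(8·51.0³·22) = 4.4798 N/mm = 4479.8 N/m
Wire length L = πDN_a = π·51.0·22 = 3524.9 mm
m = ρ·(πd²/4)·L = 7850 × 28.274×10⁻⁶ m² × 3.5249 m = 0.78236 kg
f_n = ½√(k/m) = 0.5·√(4479.8/0.78236) = 0.5·√(5726) = 37.835 Hz

37.8 Hz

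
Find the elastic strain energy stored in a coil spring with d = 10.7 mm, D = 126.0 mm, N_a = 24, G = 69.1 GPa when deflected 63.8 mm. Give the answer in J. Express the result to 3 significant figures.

k = Gd⁴/(8D³N_a) = (69.1×10³)(10.7⁴)/(8·126.0³·24) = 2.3583 N/mm
U = ½kδ² = 0.5 × 2.3583 × 63.8² = 4799.7 N·mm = 4.7997 J

4.80 J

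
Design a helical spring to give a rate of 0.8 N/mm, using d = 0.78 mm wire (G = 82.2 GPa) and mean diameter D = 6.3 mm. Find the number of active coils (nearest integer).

N_a = Gd⁴/(8D³k) = (82.2×10³ × 0.78⁴)/(8 × 6.3³ × 0.8)
    = 30426.4 / 1600.3 = 19.01 → 19 coils

19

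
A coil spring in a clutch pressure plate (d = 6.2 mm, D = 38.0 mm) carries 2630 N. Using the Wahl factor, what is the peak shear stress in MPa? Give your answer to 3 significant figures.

1330 MPa

Spring index C = D/d = 38.0/6.2 = 6.1290
K_W = (4C−1)/(4C−4) + 0.615/C = 23.516/20.516 + 0.1003 = 1.2466
τ₀ = 8FD/(πd³) = 8·2630·38.0/(π·6.2³) = 799520/748.73 = 1067.8 MPa
τ_max = K·τ₀ = 1.2466 × 1067.8 = 1331.1 MPa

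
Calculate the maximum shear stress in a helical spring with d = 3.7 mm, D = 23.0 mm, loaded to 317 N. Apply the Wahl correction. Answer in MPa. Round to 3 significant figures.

456 MPa

Spring index C = D/d = 23.0/3.7 = 6.2162
K_W = (4C−1)/(4C−4) + 0.615/C = 23.865/20.865 + 0.0989 = 1.2427
τ₀ = 8FD/(πd³) = 8·317·23.0/(π·3.7³) = 58328/159.13 = 366.54 MPa
τ_max = K·τ₀ = 1.2427 × 366.54 = 455.51 MPa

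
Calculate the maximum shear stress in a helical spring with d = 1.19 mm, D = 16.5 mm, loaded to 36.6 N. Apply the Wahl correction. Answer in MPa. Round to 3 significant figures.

1010 MPa

Spring index C = D/d = 16.5/1.19 = 13.8655
K_W = (4C−1)/(4C−4) + 0.615/C = 54.462/51.462 + 0.0444 = 1.1026
τ₀ = 8FD/(πd³) = 8·36.6·16.5/(π·1.19³) = 4831.2/5.2941 = 912.57 MPa
τ_max = K·τ₀ = 1.1026 × 912.57 = 1006.2 MPa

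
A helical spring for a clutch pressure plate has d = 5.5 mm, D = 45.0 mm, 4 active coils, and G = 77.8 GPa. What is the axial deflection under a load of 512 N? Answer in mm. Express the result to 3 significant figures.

k = Gd⁴/(8D³N_a) = (77.8×10³)(5.5⁴)/(8·45.0³·4) = 24.414 N/mm
δ = F/k = 512 / 24.414 = 20.971 mm

21.0 mm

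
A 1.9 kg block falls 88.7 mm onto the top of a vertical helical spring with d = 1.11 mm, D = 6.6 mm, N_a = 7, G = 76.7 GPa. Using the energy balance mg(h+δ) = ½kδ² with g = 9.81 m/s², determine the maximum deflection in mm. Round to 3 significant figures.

k = Gd⁴/(8D³N_a) = (76.7×10³)(1.11⁴)/(8·6.6³·7) = 7.2322 N/mm
W = mg = 1.9 × 9.81 = 18.639 N
½kδ² − Wδ − Wh = 0 → δ = (W + √(W² + 2kWh))/k
δ = (18.639 + √(347.41 + 23913.5))/7.2322 = (18.639 + 155.76)/7.2322 = 24.114 mm

24.1 mm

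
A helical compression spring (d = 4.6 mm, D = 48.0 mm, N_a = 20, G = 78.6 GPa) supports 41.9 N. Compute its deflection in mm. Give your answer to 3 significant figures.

k = Gd⁴/(8D³N_a) = (78.6×10³)(4.6⁴)/(8·48.0³·20) = 1.9889 N/mm
δ = F/k = 41.9 / 1.9889 = 21.067 mm

21.1 mm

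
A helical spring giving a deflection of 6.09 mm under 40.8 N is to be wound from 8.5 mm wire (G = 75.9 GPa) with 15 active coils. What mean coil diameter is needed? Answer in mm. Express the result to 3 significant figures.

79.0 mm

Required rate k = F/δ = 40.8/6.09 = 6.6995 N/mm
D = (Gd⁴/(8N_a·k))^(1/3) = (75.9×10³·8.5⁴/(8·15·6.6995))^(1/3)
  = (492826)^(1/3) = 78.9886 mm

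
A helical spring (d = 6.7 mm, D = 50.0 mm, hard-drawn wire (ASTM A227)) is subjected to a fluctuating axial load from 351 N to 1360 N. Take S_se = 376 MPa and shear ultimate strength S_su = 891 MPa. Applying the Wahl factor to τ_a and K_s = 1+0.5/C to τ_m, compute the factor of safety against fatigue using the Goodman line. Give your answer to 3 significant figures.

0.897

C = D/d = 50.0/6.7 = 7.4627; K_W = (4C−1)/(4C−4)+0.615/C = 1.1985; K_s = 1+0.5/C = 1.0670
F_a = (F_max−F_min)/2 = 504.5 N; F_m = (F_max+F_min)/2 = 855.5 N
τ_a = K_W·8F_aD/(πd³) = 1.1985 × 213.57 = 255.96 MPa
τ_m = K_s·8F_mD/(πd³) = 1.0670 × 362.16 = 386.43 MPa
Goodman: 1/n_f = τ_a/S_se + τ_m/S_su = 255.96/376 + 386.43/891 = 0.68074 + 0.43370 = 1.1144
n_f = 1/1.1144 = 0.8973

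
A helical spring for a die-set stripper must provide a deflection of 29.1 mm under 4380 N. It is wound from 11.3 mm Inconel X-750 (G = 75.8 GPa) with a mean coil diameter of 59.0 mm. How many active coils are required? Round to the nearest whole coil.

5

Required rate k = F/δ = 4380/29.1 = 150.52 N/mm
N_a = Gd⁴/(8D³k) = (75.8×10³ × 11.3⁴)/(8 × 59.0³ × 150.52)
    = 1.2359e+09 / 2.47302e+08 = 4.998 → 5 coils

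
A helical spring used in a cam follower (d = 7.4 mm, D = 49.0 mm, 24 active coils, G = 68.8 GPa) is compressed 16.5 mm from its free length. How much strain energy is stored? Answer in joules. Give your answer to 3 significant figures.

1.24 J

k = Gd⁴/(8D³N_a) = (68.8×10³)(7.4⁴)/(8·49.0³·24) = 9.1333 N/mm
U = ½kδ² = 0.5 × 9.1333 × 16.5² = 1243.3 N·mm = 1.2433 J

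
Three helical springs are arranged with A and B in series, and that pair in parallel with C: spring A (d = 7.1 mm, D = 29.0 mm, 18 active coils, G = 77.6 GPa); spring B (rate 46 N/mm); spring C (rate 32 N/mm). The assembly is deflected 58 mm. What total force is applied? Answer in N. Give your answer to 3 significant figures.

3320 N

k_A = Gd⁴/(8D³N_a) = (77.6×10³)(7.1⁴)/(8·29.0³·18) = 56.149 N/mm
Springs A,B series: k_AB = 1/(1/56.149+1/46) = 25.285 N/mm; parallel with C: k_eq = 25.285+32 = 57.285 N/mm
F = k_eq·δ = 57.285·58 = 3322.5 N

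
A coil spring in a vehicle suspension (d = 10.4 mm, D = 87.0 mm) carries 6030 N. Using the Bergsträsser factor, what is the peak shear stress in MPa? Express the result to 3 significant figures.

1380 MPa

Spring index C = D/d = 87.0/10.4 = 8.3654
K_B = (4C+2)/(4C−3) = 35.462/30.462 = 1.1641
τ₀ = 8FD/(πd³) = 8·6030·87.0/(π·10.4³) = 4.19688e+06/3533.9 = 1187.6 MPa
τ_max = K·τ₀ = 1.1641 × 1187.6 = 1382.6 MPa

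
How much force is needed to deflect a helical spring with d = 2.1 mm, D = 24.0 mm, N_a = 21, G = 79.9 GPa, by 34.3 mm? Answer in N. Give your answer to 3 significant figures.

22.9 N

k = Gd⁴/(8D³N_a) = (79.9×10³)(2.1⁴)/(8·24.0³·21) = 0.66908 N/mm
F = k·δ = 0.66908 × 34.3 = 22.95 N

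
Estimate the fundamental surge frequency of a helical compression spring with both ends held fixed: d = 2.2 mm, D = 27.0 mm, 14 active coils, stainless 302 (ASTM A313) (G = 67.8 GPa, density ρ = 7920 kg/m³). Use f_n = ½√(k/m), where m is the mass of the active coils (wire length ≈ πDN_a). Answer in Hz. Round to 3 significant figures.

71.0 Hz

k = Gd⁴/(8D³N_a) = (67.8×10³)(2.2⁴)/(8·27.0³·14) = 0.72046 N/mm = 720.46 N/m
Wire length L = πDN_a = π·27.0·14 = 1187.5 mm
m = ρ·(πd²/4)·L = 7920 × 3.8013×10⁻⁶ m² × 1.1875 m = 0.035752 kg
f_n = ½√(k/m) = 0.5·√(720.46/0.035752) = 0.5·√(20152) = 70.978 Hz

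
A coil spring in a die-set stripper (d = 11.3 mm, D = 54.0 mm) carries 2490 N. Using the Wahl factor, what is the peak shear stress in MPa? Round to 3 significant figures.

315 MPa

Spring index C = D/d = 54.0/11.3 = 4.7788
K_W = (4C−1)/(4C−4) + 0.615/C = 18.115/15.115 + 0.1287 = 1.3272
τ₀ = 8FD/(πd³) = 8·2490·54.0/(π·11.3³) = 1.07568e+06/4533 = 237.3 MPa
τ_max = K·τ₀ = 1.3272 × 237.3 = 314.94 MPa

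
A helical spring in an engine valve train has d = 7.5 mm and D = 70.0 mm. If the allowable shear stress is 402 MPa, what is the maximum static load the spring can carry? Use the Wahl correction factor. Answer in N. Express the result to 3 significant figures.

823 N

C = D/d = 70.0/7.5 = 9.3333
K_W = (4C−1)/(4C−4) + 0.615/C = 36.333/33.333 + 0.0659 = 1.1559
τ_max = K·8FD/(πd³) → F_max = τ_allow·πd³/(8DK)
F_max = 402·π·7.5³/(8·70.0·1.1559) = 5.3279e+05/647.3 = 823.1 N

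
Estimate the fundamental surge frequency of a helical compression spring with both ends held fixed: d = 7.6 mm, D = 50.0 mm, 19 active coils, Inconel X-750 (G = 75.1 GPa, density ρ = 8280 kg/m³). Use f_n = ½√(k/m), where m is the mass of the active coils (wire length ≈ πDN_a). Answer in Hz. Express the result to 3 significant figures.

k = Gd⁴/(8D³N_a) = (75.1×10³)(7.6⁴)/(8·50.0³·19) = 13.187 N/mm = 13187 N/m
Wire length L = πDN_a = π·50.0·19 = 2984.5 mm
m = ρ·(πd²/4)·L = 8280 × 45.365×10⁻⁶ m² × 2.9845 m = 1.121 kg
f_n = ½√(k/m) = 0.5·√(13187/1.121) = 0.5·√(11763) = 54.229 Hz

54.2 Hz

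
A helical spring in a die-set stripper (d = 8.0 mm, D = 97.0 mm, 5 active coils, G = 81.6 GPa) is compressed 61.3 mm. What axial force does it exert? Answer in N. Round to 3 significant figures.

561 N

k = Gd⁴/(8D³N_a) = (81.6×10³)(8.0⁴)/(8·97.0³·5) = 9.1553 N/mm
F = k·δ = 9.1553 × 61.3 = 561.22 N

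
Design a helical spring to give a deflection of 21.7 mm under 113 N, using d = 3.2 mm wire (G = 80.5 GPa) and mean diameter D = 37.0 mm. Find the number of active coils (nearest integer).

Required rate k = F/δ = 113/21.7 = 5.2074 N/mm
N_a = Gd⁴/(8D³k) = (80.5×10³ × 3.2⁴)/(8 × 37.0³ × 5.2074)
    = 8.44104e+06 / 2.11015e+06 = 4 → 4 coils

4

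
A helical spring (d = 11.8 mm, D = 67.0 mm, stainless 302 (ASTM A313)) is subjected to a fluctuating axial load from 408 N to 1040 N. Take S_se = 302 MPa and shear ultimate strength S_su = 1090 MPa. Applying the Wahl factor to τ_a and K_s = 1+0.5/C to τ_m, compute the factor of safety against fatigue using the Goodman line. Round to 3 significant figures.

C = D/d = 67.0/11.8 = 5.6780; K_W = (4C−1)/(4C−4)+0.615/C = 1.2686; K_s = 1+0.5/C = 1.0881
F_a = (F_max−F_min)/2 = 316 N; F_m = (F_max+F_min)/2 = 724 N
τ_a = K_W·8F_aD/(πd³) = 1.2686 × 32.814 = 41.629 MPa
τ_m = K_s·8F_mD/(πd³) = 1.0881 × 75.181 = 81.801 MPa
Goodman: 1/n_f = τ_a/S_se + τ_m/S_su = 41.629/302 + 81.801/1090 = 0.13784 + 0.07505 = 0.21289
n_f = 1/0.21289 = 4.697

4.70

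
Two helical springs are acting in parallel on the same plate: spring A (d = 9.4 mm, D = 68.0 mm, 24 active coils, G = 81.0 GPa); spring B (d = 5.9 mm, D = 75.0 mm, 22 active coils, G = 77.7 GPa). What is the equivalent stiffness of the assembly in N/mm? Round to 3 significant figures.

11.7 N/mm

k_A = Gd⁴/(8D³N_a) = (81.0×10³)(9.4⁴)/(8·68.0³·24) = 10.475 N/mm
k_B = Gd⁴/(8D³N_a) = (77.7×10³)(5.9⁴)/(8·75.0³·22) = 1.268 N/mm
Parallel: k_eq = 10.475 + 1.268 = 11.743 N/mm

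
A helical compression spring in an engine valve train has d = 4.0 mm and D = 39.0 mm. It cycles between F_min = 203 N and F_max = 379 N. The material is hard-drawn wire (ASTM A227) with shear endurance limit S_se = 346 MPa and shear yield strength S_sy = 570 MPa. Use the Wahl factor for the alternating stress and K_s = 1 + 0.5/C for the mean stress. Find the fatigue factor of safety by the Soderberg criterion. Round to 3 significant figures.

C = D/d = 39.0/4.0 = 9.7500; K_W = (4C−1)/(4C−4)+0.615/C = 1.1488; K_s = 1+0.5/C = 1.0513
F_a = (F_max−F_min)/2 = 88 N; F_m = (F_max+F_min)/2 = 291 N
τ_a = K_W·8F_aD/(πd³) = 1.1488 × 136.55 = 156.87 MPa
τ_m = K_s·8F_mD/(πd³) = 1.0513 × 451.56 = 474.72 MPa
Soderberg: 1/n_f = τ_a/S_se + τ_m/S_sy = 156.87/346 + 474.72/570 = 0.45339 + 0.83284 = 1.2862
n_f = 1/1.2862 = 0.7775

0.777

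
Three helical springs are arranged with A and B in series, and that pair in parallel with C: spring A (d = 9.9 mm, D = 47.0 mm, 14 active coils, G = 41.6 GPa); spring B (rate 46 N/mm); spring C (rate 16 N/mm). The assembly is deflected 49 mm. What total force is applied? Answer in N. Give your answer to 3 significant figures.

k_A = Gd⁴/(8D³N_a) = (41.6×10³)(9.9⁴)/(8·47.0³·14) = 34.365 N/mm
Springs A,B series: k_AB = 1/(1/34.365+1/46) = 19.67 N/mm; parallel with C: k_eq = 19.67+16 = 35.67 N/mm
F = k_eq·δ = 35.67·49 = 1747.8 N

1750 N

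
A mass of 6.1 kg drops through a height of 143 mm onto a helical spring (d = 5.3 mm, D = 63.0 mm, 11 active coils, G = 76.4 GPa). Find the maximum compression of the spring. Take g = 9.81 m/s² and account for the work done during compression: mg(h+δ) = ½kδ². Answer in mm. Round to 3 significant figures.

104 mm

k = Gd⁴/(8D³N_a) = (76.4×10³)(5.3⁴)/(8·63.0³·11) = 2.7396 N/mm
W = mg = 6.1 × 9.81 = 59.841 N
½kδ² − Wδ − Wh = 0 → δ = (W + √(W² + 2kWh))/k
δ = (59.841 + √(3580.9 + 46887.5))/2.7396 = (59.841 + 224.65)/2.7396 = 103.84 mm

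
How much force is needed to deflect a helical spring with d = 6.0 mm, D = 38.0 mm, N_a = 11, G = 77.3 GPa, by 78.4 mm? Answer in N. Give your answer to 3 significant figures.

1630 N

k = Gd⁴/(8D³N_a) = (77.3×10³)(6.0⁴)/(8·38.0³·11) = 20.747 N/mm
F = k·δ = 20.747 × 78.4 = 1626.5 N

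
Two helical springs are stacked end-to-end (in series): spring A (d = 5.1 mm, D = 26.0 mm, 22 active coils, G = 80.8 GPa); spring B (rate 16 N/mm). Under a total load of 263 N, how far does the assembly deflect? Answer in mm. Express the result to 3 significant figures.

31.3 mm

k_A = Gd⁴/(8D³N_a) = (80.8×10³)(5.1⁴)/(8·26.0³·22) = 17.671 N/mm
Series: 1/k_eq = 1/17.671 + 1/16 = 0.11909; k_eq = 8.397 N/mm
δ = F/k_eq = 263/8.397 = 31.321 mm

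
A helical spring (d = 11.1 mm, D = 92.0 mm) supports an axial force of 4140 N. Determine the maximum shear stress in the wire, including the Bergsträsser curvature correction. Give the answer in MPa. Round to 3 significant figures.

827 MPa

Spring index C = D/d = 92.0/11.1 = 8.2883
K_B = (4C+2)/(4C−3) = 35.153/30.153 = 1.1658
τ₀ = 8FD/(πd³) = 8·4140·92.0/(π·11.1³) = 3.04704e+06/4296.5 = 709.18 MPa
τ_max = K·τ₀ = 1.1658 × 709.18 = 826.78 MPa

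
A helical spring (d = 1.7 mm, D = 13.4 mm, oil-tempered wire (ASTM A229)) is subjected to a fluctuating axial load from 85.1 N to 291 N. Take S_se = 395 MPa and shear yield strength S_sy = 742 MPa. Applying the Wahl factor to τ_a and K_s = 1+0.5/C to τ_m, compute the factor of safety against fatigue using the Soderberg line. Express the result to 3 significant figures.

C = D/d = 13.4/1.7 = 7.8824; K_W = (4C−1)/(4C−4)+0.615/C = 1.1870; K_s = 1+0.5/C = 1.0634
F_a = (F_max−F_min)/2 = 102.95 N; F_m = (F_max+F_min)/2 = 188.05 N
τ_a = K_W·8F_aD/(πd³) = 1.1870 × 715.03 = 848.74 MPa
τ_m = K_s·8F_mD/(πd³) = 1.0634 × 1306.1 = 1388.9 MPa
Soderberg: 1/n_f = τ_a/S_se + τ_m/S_sy = 848.74/395 + 1388.9/742 = 2.14871 + 1.87188 = 4.0206
n_f = 1/4.0206 = 0.2487

0.249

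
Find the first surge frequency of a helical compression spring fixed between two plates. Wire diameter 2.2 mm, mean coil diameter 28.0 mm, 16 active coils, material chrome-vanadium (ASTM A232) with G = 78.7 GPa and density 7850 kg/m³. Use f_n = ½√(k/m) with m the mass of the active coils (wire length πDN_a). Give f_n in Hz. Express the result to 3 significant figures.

k = Gd⁴/(8D³N_a) = (78.7×10³)(2.2⁴)/(8·28.0³·16) = 0.65612 N/mm = 656.12 N/m
Wire length L = πDN_a = π·28.0·16 = 1407.4 mm
m = ρ·(πd²/4)·L = 7850 × 3.8013×10⁻⁶ m² × 1.4074 m = 0.041998 kg
f_n = ½√(k/m) = 0.5·√(656.12/0.041998) = 0.5·√(15622) = 62.495 Hz

62.5 Hz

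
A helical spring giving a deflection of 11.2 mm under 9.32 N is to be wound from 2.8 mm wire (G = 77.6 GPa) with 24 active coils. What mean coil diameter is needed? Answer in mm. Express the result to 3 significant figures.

31.0 mm

Required rate k = F/δ = 9.32/11.2 = 0.83214 N/mm
D = (Gd⁴/(8N_a·k))^(1/3) = (77.6×10³·2.8⁴/(8·24·0.83214))^(1/3)
  = (29853.5)^(1/3) = 31.0217 mm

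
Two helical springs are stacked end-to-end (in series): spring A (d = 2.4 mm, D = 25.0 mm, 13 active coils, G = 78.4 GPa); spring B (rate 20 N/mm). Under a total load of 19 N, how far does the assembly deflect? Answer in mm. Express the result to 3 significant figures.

k_A = Gd⁴/(8D³N_a) = (78.4×10³)(2.4⁴)/(8·25.0³·13) = 1.6007 N/mm
Series: 1/k_eq = 1/1.6007 + 1/20 = 0.67473; k_eq = 1.4821 N/mm
δ = F/k_eq = 19/1.4821 = 12.82 mm

12.8 mm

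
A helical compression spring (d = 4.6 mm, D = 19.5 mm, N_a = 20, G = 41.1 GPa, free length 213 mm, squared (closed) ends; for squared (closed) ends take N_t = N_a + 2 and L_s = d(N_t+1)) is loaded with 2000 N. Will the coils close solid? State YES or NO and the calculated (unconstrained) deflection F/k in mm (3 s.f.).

YES, δ = 129 mm

k = Gd⁴/(8D³N_a) = (41.1×10³)(4.6⁴)/(8·19.5³·20) = 15.511 N/mm
N_t = 22; L_s = 4.6·23 = 105.8 mm; δ_solid = L₀ − L_s = 213 − 105.8 = 107.2 mm
δ = F/k = 2000/15.511 = 128.94 mm
δ ≥ δ_solid → spring goes solid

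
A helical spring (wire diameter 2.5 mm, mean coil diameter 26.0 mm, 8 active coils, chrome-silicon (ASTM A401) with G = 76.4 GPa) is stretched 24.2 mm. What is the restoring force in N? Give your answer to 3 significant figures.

64.2 N

k = Gd⁴/(8D³N_a) = (76.4×10³)(2.5⁴)/(8·26.0³·8) = 2.6531 N/mm
F = k·δ = 2.6531 × 24.2 = 64.205 N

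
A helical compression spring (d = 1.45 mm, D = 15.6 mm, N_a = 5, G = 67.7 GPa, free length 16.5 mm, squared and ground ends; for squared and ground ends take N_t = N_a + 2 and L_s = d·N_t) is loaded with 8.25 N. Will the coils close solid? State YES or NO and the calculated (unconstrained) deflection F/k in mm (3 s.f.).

k = Gd⁴/(8D³N_a) = (67.7×10³)(1.45⁴)/(8·15.6³·5) = 1.9707 N/mm
N_t = 7; L_s = 1.45·7 = 10.15 mm; δ_solid = L₀ − L_s = 16.5 − 10.15 = 6.35 mm
δ = F/k = 8.25/1.9707 = 4.1863 mm
δ < δ_solid → spring does not go solid

NO, δ = 4.19 mm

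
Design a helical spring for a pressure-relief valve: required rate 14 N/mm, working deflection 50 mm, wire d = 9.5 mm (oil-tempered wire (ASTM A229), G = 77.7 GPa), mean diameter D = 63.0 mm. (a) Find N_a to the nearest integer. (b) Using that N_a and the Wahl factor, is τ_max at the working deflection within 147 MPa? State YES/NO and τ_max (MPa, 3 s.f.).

(a) 23 coils; (b) NO, τ_max = 158 MPa

N_a = Gd⁴/(8D³k) = (77.7×10³)(9.5⁴)/(8·63.0³·14) = 22.6 → N_a = 23
Actual rate k = Gd⁴/(8D³·23) = 13.755 N/mm
Working load F = kδ = 13.755·50 = 687.77 N
C = 63.0/9.5 = 6.6316; K_W = (4C−1)/(4C−4)+0.615/C = 1.2259
τ_max = K_W·8FD/(πd³) = 1.2259·128.69 = 157.77 MPa
τ_max > 147 MPa → exceeds allowable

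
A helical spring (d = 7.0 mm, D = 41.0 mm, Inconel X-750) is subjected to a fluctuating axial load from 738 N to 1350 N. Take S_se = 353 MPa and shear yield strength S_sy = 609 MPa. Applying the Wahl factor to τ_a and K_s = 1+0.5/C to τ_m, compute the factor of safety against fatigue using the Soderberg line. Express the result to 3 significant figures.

C = D/d = 41.0/7.0 = 5.8571; K_W = (4C−1)/(4C−4)+0.615/C = 1.2594; K_s = 1+0.5/C = 1.0854
F_a = (F_max−F_min)/2 = 306 N; F_m = (F_max+F_min)/2 = 1044 N
τ_a = K_W·8F_aD/(πd³) = 1.2594 × 93.143 = 117.31 MPa
τ_m = K_s·8F_mD/(πd³) = 1.0854 × 317.78 = 344.91 MPa
Soderberg: 1/n_f = τ_a/S_se + τ_m/S_sy = 117.31/353 + 344.91/609 = 0.33231 + 0.56636 = 0.89867
n_f = 1/0.89867 = 1.113

1.11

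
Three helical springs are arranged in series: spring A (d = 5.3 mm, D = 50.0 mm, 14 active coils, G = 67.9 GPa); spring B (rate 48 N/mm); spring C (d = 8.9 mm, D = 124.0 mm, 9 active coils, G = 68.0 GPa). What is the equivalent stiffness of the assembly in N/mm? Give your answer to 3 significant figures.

k_A = Gd⁴/(8D³N_a) = (67.9×10³)(5.3⁴)/(8·50.0³·14) = 3.8269 N/mm
k_C = Gd⁴/(8D³N_a) = (68.0×10³)(8.9⁴)/(8·124.0³·9) = 3.1079 N/mm
Series: 1/k_eq = 1/3.8269 + 1/48 + 1/3.1079 = 0.6039; k_eq = 1.6559 N/mm

1.66 N/mm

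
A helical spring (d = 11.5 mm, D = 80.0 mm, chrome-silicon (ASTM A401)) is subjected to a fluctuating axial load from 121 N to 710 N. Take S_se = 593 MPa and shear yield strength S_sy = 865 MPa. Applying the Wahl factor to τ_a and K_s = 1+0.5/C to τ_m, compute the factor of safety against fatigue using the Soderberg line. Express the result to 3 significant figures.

6.68

C = D/d = 80.0/11.5 = 6.9565; K_W = (4C−1)/(4C−4)+0.615/C = 1.2143; K_s = 1+0.5/C = 1.0719
F_a = (F_max−F_min)/2 = 294.5 N; F_m = (F_max+F_min)/2 = 415.5 N
τ_a = K_W·8F_aD/(πd³) = 1.2143 × 39.448 = 47.902 MPa
τ_m = K_s·8F_mD/(πd³) = 1.0719 × 55.655 = 59.656 MPa
Soderberg: 1/n_f = τ_a/S_se + τ_m/S_sy = 47.902/593 + 59.656/865 = 0.08078 + 0.06897 = 0.14975
n_f = 1/0.14975 = 6.678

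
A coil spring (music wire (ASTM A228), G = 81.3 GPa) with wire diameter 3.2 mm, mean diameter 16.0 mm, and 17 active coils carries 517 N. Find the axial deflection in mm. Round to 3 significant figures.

33.8 mm

k = Gd⁴/(8D³N_a) = (81.3×10³)(3.2⁴)/(8·16.0³·17) = 15.304 N/mm
δ = F/k = 517 / 15.304 = 33.783 mm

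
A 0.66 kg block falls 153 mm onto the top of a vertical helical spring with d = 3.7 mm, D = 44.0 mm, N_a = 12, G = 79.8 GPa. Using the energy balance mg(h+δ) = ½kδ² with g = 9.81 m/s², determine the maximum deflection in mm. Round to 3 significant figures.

36.6 mm

k = Gd⁴/(8D³N_a) = (79.8×10³)(3.7⁴)/(8·44.0³·12) = 1.8289 N/mm
W = mg = 0.66 × 9.81 = 6.4746 N
½kδ² − Wδ − Wh = 0 → δ = (W + √(W² + 2kWh))/k
δ = (6.4746 + √(41.92 + 3623.39))/1.8289 = (6.4746 + 60.542)/1.8289 = 36.644 mm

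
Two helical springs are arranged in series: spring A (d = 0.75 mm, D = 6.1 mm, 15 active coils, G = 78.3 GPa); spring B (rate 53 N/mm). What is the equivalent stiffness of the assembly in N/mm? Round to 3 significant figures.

k_A = Gd⁴/(8D³N_a) = (78.3×10³)(0.75⁴)/(8·6.1³·15) = 0.90957 N/mm
Series: 1/k_eq = 1/0.90957 + 1/53 = 1.1183; k_eq = 0.89422 N/mm

0.894 N/mm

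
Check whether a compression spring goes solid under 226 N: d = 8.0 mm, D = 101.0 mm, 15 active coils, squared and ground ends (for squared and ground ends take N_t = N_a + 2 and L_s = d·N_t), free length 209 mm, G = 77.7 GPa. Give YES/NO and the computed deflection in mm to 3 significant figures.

k = Gd⁴/(8D³N_a) = (77.7×10³)(8.0⁴)/(8·101.0³·15) = 2.5742 N/mm
N_t = 17; L_s = 8.0·17 = 136 mm; δ_solid = L₀ − L_s = 209 − 136 = 73 mm
δ = F/k = 226/2.5742 = 87.796 mm
δ ≥ δ_solid → spring goes solid

YES, δ = 87.8 mm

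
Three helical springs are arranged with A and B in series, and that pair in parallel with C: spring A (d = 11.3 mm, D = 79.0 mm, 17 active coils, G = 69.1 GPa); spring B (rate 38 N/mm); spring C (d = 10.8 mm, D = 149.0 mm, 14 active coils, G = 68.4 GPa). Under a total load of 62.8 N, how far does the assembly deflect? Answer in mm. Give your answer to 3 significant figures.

k_A = Gd⁴/(8D³N_a) = (69.1×10³)(11.3⁴)/(8·79.0³·17) = 16.802 N/mm
k_C = Gd⁴/(8D³N_a) = (68.4×10³)(10.8⁴)/(8·149.0³·14) = 2.5117 N/mm
Springs A,B series: k_AB = 1/(1/16.802+1/38) = 11.651 N/mm; parallel with C: k_eq = 11.651+2.5117 = 14.163 N/mm
δ = F/k_eq = 62.8/14.163 = 4.4342 mm

4.43 mm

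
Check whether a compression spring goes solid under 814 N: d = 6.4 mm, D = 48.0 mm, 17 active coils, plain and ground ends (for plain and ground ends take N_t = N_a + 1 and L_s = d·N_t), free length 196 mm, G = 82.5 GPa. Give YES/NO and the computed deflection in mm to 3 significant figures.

k = Gd⁴/(8D³N_a) = (82.5×10³)(6.4⁴)/(8·48.0³·17) = 9.2026 N/mm
N_t = 18; L_s = 6.4·18 = 115.2 mm; δ_solid = L₀ − L_s = 196 − 115.2 = 80.8 mm
δ = F/k = 814/9.2026 = 88.453 mm
δ ≥ δ_solid → spring goes solid

YES, δ = 88.5 mm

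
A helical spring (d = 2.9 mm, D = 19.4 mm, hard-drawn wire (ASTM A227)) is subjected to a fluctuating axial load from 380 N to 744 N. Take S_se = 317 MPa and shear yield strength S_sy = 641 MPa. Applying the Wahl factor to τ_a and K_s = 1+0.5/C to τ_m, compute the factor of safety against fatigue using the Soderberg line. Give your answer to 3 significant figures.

C = D/d = 19.4/2.9 = 6.6897; K_W = (4C−1)/(4C−4)+0.615/C = 1.2238; K_s = 1+0.5/C = 1.0747
F_a = (F_max−F_min)/2 = 182 N; F_m = (F_max+F_min)/2 = 562 N
τ_a = K_W·8F_aD/(πd³) = 1.2238 × 368.65 = 451.14 MPa
τ_m = K_s·8F_mD/(πd³) = 1.0747 × 1138.4 = 1223.5 MPa
Soderberg: 1/n_f = τ_a/S_se + τ_m/S_sy = 451.14/317 + 1223.5/641 = 1.42316 + 1.90867 = 3.3318
n_f = 1/3.3318 = 0.3001

0.300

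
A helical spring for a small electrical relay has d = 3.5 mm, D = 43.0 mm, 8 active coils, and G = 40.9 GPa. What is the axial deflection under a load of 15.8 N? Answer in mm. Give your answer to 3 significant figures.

k = Gd⁴/(8D³N_a) = (40.9×10³)(3.5⁴)/(8·43.0³·8) = 1.2062 N/mm
δ = F/k = 15.8 / 1.2062 = 13.099 mm

13.1 mm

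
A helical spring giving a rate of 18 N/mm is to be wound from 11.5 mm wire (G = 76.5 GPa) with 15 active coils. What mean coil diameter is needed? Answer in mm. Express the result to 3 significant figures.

D = (Gd⁴/(8N_a·k))^(1/3) = (76.5×10³·11.5⁴/(8·15·18))^(1/3)
  = (619440)^(1/3) = 85.2445 mm

85.2 mm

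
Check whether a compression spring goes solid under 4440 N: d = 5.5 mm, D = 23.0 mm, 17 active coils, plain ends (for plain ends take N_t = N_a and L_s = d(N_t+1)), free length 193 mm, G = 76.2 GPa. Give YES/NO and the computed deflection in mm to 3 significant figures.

k = Gd⁴/(8D³N_a) = (76.2×10³)(5.5⁴)/(8·23.0³·17) = 42.139 N/mm
N_t = 17; L_s = 5.5·18 = 99 mm; δ_solid = L₀ − L_s = 193 − 99 = 94 mm
δ = F/k = 4440/42.139 = 105.37 mm
δ ≥ δ_solid → spring goes solid

YES, δ = 105 mm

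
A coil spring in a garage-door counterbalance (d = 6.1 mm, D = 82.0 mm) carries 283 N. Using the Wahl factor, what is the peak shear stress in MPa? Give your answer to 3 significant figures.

Spring index C = D/d = 82.0/6.1 = 13.4426
K_W = (4C−1)/(4C−4) + 0.615/C = 52.770/49.770 + 0.0457 = 1.1060
τ₀ = 8FD/(πd³) = 8·283·82.0/(π·6.1³) = 185648/713.08 = 260.35 MPa
τ_max = K·τ₀ = 1.1060 × 260.35 = 287.95 MPa

288 MPa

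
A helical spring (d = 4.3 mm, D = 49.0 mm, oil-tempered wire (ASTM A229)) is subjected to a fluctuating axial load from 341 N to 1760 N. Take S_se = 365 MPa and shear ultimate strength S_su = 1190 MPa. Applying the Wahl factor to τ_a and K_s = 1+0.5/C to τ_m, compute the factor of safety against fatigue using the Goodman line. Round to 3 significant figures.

0.205

C = D/d = 49.0/4.3 = 11.3953; K_W = (4C−1)/(4C−4)+0.615/C = 1.1261; K_s = 1+0.5/C = 1.0439
F_a = (F_max−F_min)/2 = 709.5 N; F_m = (F_max+F_min)/2 = 1050.5 N
τ_a = K_W·8F_aD/(πd³) = 1.1261 × 1113.5 = 1253.9 MPa
τ_m = K_s·8F_mD/(πd³) = 1.0439 × 1648.6 = 1721 MPa
Goodman: 1/n_f = τ_a/S_se + τ_m/S_su = 1253.9/365 + 1721/1190 = 3.43537 + 1.44620 = 4.8816
n_f = 1/4.8816 = 0.2049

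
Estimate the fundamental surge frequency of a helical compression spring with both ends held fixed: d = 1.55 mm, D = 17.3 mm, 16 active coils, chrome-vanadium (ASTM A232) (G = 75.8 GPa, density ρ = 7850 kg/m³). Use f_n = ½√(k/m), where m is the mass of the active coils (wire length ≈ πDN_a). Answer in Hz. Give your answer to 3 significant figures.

k = Gd⁴/(8D³N_a) = (75.8×10³)(1.55⁴)/(8·17.3³·16) = 0.66016 N/mm = 660.16 N/m
Wire length L = πDN_a = π·17.3·16 = 869.59 mm
m = ρ·(πd²/4)·L = 7850 × 1.8869×10⁻⁶ m² × 0.86959 m = 0.012881 kg
f_n = ½√(k/m) = 0.5·√(660.16/0.012881) = 0.5·√(51252) = 113.19 Hz

113 Hz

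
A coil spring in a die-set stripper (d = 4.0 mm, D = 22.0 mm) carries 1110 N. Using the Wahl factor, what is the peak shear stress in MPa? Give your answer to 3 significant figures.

1240 MPa

Spring index C = D/d = 22.0/4.0 = 5.5000
K_W = (4C−1)/(4C−4) + 0.615/C = 21.000/18.000 + 0.1118 = 1.2785
τ₀ = 8FD/(πd³) = 8·1110·22.0/(π·4.0³) = 195360/201.06 = 971.64 MPa
τ_max = K·τ₀ = 1.2785 × 971.64 = 1242.2 MPa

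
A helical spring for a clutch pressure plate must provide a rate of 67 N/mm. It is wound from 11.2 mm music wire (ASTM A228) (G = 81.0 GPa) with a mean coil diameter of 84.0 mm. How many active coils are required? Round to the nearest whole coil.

4

N_a = Gd⁴/(8D³k) = (81.0×10³ × 11.2⁴)/(8 × 84.0³ × 67)
    = 1.27455e+09 / 3.17689e+08 = 4.012 → 4 coils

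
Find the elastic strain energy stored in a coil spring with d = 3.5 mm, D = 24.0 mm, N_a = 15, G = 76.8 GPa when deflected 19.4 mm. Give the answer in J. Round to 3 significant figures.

1.31 J

k = Gd⁴/(8D³N_a) = (76.8×10³)(3.5⁴)/(8·24.0³·15) = 6.9473 N/mm
U = ½kδ² = 0.5 × 6.9473 × 19.4² = 1307.4 N·mm = 1.3074 J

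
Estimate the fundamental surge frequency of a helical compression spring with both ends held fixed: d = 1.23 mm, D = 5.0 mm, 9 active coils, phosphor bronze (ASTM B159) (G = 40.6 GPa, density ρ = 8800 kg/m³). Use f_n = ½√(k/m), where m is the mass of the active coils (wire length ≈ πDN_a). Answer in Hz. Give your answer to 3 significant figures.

1320 Hz

k = Gd⁴/(8D³N_a) = (40.6×10³)(1.23⁴)/(8·5.0³·9) = 10.325 N/mm = 10325 N/m
Wire length L = πDN_a = π·5.0·9 = 141.37 mm
m = ρ·(πd²/4)·L = 8800 × 1.1882×10⁻⁶ m² × 0.14137 m = 0.0014782 kg
f_n = ½√(k/m) = 0.5·√(10325/0.0014782) = 0.5·√(6.9849e+06) = 1321.4 Hz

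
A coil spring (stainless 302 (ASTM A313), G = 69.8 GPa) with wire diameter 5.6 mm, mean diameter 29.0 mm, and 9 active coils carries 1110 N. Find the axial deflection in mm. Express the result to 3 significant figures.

k = Gd⁴/(8D³N_a) = (69.8×10³)(5.6⁴)/(8·29.0³·9) = 39.091 N/mm
δ = F/k = 1110 / 39.091 = 28.395 mm

28.4 mm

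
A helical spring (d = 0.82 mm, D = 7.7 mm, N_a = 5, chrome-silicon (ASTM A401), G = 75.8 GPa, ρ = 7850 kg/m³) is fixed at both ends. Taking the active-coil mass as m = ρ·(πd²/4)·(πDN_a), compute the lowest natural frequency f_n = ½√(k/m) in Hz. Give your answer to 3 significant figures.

967 Hz

k = Gd⁴/(8D³N_a) = (75.8×10³)(0.82⁴)/(8·7.7³·5) = 1.8767 N/mm = 1876.7 N/m
Wire length L = πDN_a = π·7.7·5 = 120.95 mm
m = ρ·(πd²/4)·L = 7850 × 0.5281×10⁻⁶ m² × 0.12095 m = 0.00050142 kg
f_n = ½√(k/m) = 0.5·√(1876.7/0.00050142) = 0.5·√(3.7428e+06) = 967.31 Hz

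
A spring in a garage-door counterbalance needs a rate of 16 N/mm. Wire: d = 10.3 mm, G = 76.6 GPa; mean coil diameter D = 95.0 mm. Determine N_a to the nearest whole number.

8

N_a = Gd⁴/(8D³k) = (76.6×10³ × 10.3⁴)/(8 × 95.0³ × 16)
    = 8.6214e+08 / 1.09744e+08 = 7.856 → 8 coils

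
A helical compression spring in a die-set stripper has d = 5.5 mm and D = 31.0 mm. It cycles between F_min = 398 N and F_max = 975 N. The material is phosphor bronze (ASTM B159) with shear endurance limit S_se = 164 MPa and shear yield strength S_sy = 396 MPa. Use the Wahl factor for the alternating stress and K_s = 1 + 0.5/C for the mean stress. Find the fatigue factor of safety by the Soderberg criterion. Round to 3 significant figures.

C = D/d = 31.0/5.5 = 5.6364; K_W = (4C−1)/(4C−4)+0.615/C = 1.2709; K_s = 1+0.5/C = 1.0887
F_a = (F_max−F_min)/2 = 288.5 N; F_m = (F_max+F_min)/2 = 686.5 N
τ_a = K_W·8F_aD/(πd³) = 1.2709 × 136.89 = 173.97 MPa
τ_m = K_s·8F_mD/(πd³) = 1.0887 × 325.73 = 354.62 MPa
Soderberg: 1/n_f = τ_a/S_se + τ_m/S_sy = 173.97/164 + 354.62/396 = 1.06077 + 0.89551 = 1.9563
n_f = 1/1.9563 = 0.5112

0.511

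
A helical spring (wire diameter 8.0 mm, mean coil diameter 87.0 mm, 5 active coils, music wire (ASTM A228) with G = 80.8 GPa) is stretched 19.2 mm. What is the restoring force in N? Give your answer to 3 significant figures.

k = Gd⁴/(8D³N_a) = (80.8×10³)(8.0⁴)/(8·87.0³·5) = 12.565 N/mm
F = k·δ = 12.565 × 19.2 = 241.24 N

241 N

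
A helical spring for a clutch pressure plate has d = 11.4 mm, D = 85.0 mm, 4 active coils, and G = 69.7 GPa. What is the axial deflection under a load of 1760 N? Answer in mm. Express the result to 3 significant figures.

k = Gd⁴/(8D³N_a) = (69.7×10³)(11.4⁴)/(8·85.0³·4) = 59.903 N/mm
δ = F/k = 1760 / 59.903 = 29.381 mm

29.4 mm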